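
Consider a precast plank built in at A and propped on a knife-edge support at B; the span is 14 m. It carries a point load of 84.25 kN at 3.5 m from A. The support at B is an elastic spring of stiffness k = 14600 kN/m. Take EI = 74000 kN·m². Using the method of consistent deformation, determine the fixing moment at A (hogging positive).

M_A = 194.1 kN·m

Release the roller at B. Primary structure: cantilever fixed at A.
Primary-structure tip deflection at B by superposition:
  point load 84.25 at a = 3.5: Pa²(3L − a)/(6EI) = 6622/EI
Flexibility coefficient — unit upward force at B: δ_{BB} = L³/(3EI) = 914.7/EI.
With EI = 74000 kN·m²: δ_0 = 0.089492 m and δ_{BB} = 0.01236 m/kN.
Compatibility — the spring shortens by R_B/k under the reaction it provides: δ_0 − R_B·δ_{BB} = R_B/k. With 1/k = 0.000068 m/kN, R_B = δ_0 / (δ_{BB} + 1/k) = 0.089492 / (0.01236 + 0.000068) = 7.2 kN.
Moment equilibrium about A: M_A = Σ(load moments about A) − R_B·L = 294.9 − 7.2×14 = 194.1 kN·m.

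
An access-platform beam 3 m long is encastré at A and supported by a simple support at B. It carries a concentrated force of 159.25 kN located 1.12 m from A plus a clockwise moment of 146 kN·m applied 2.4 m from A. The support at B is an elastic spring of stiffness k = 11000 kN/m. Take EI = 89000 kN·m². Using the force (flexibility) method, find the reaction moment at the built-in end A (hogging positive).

M_A = 167.6 kN·m

Remove the prop at B; the released (primary) structure is a cantilever built in at A.
Deflection at B on the released cantilever, summing each load's contribution:
  point load 159.25 at a = 1.12: Pa²(3L − a)/(6EI) = 262.4/EI
  clockwise couple 146 at a = 2.4: M₀a(2L − a)/(2EI) = 630.7/EI
  δ_0 = 893.1/EI
Tip deflection under a unit load at B: L³/(3EI) = 9/EI.
With EI = 89000 kN·m²: δ_0 = 0.010035 m and δ_{BB} = 0.000101 m/kN.
Compatibility — the spring shortens by R_B/k under the reaction it provides: δ_0 − R_B·δ_{BB} = R_B/k. With 1/k = 0.000091 m/kN, R_B = δ_0 / (δ_{BB} + 1/k) = 0.010035 / (0.000101 + 0.000091) = 52.25 kN.
Moment equilibrium about A: M_A = Σ(load moments about A) − R_B·L = 324.4 − 52.25×3 = 167.6 kN·m.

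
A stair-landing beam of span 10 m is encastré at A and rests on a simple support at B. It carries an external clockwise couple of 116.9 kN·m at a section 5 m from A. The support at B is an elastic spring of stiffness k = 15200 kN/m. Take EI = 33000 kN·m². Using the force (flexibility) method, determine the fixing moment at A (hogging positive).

Take the reaction at B as the redundant and release it; the primary structure is a cantilever fixed at A.
Deflection at B on the released cantilever, summing each load's contribution:
  clockwise couple 116.9 at a = 5: M₀a(2L − a)/(2EI) = 4384/EI
Tip deflection under a unit load at B: L³/(3EI) = 333.3/EI.
With EI = 33000 kN·m²: δ_0 = 0.13284 m and δ_{BB} = 0.010101 m/kN.
Compatibility — the spring shortens by R_B/k under the reaction it provides: δ_0 − R_B·δ_{BB} = R_B/k. With 1/k = 0.000066 m/kN, R_B = δ_0 / (δ_{BB} + 1/k) = 0.13284 / (0.010101 + 0.000066) = 13.07 kN.
Moment equilibrium about A: M_A = Σ(load moments about A) − R_B·L = 116.9 − 13.07×10 = -13.76 kN·m.

M_A = -13.76 kN·m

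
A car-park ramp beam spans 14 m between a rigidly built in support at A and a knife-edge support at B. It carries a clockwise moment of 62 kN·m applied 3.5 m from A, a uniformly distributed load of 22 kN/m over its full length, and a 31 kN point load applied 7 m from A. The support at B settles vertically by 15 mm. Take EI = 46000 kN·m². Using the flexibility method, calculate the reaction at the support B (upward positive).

R_B = 127.3 kN

Choose R_B as the redundant. The primary structure is the cantilever fixed at A.
Downward deflection at the released point B due to the loads:
  clockwise couple 62 at a = 3.5: M₀a(2L − a)/(2EI) = 2658/EI
  UDL 22: wL⁴/(8EI) = 105644/EI
  point load 31 at a = 7: Pa²(3L − a)/(6EI) = 8861/EI
  δ_0 = 117163/EI
Flexibility coefficient — unit upward force at B: δ_{BB} = L³/(3EI) = 914.7/EI.
With EI = 46000 kN·m²: δ_0 = 2.547 m and δ_{BB} = 0.019884 m/kN.
Compatibility — the beam at B must follow the support down by 0.015 m: δ_0 − R_B·δ_{BB} = 0.015, so R_B = (2.547 − 0.015)/0.019884 = 127.3 kN.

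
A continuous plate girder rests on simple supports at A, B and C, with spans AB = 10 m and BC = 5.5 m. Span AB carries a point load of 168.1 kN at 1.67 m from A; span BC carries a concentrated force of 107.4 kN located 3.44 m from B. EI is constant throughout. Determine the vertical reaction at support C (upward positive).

Release continuity at B by inserting a hinge; the redundant is the internal moment M_B. The primary structure is two simply-supported spans AB and BC.
Rotations at B on the released spans (each span's end-slope, ×1/EI):
  span AB: point load 168.1 at a = 1.67: Pab(L + a)/(6LEI) = 454.8/EI
  span BC: point load 107.4 at a = 3.44: Pab(L + b)/(6LEI) = 174.4/EI
  relative rotation θ_0 = (454.8 + 174.4)/EI = 629.2/EI
A unit hogging moment at B produces rotation L₁/(3EI) + L₂/(3EI) = 5.167/EI.
Compatibility: M_B·(L₁+L₂)/(3EI) = θ_0, giving M_B = 121.8 kN·m (hogging).
Span BC, ΣM about C: R_B^{BC}·5.5 = 221.2 + 121.8, so R_B^{BC} = 62.37 kN and R_C = 107.4 − 62.37 = 45.03 kN.

R_C = 45.03 kN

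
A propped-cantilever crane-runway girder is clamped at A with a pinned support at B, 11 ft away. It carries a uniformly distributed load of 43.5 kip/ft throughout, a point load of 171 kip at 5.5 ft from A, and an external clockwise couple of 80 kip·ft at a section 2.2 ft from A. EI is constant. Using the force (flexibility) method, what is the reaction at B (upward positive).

Take the reaction at B as the redundant and release it; the primary structure is a cantilever fixed at A.
Deflection at B on the released cantilever, summing each load's contribution:
  UDL 43.5: wL⁴/(8EI) = 79610/EI
  point load 171 at a = 5.5: Pa²(3L − a)/(6EI) = 23708/EI
  clockwise couple 80 at a = 2.2: M₀a(2L − a)/(2EI) = 1742/EI
  δ_0 = 105061/EI
Flexibility coefficient — unit upward force at B: δ_{BB} = L³/(3EI) = 443.7/EI.
The prop prevents deflection at B: R_B = δ_0/δ_{BB} = 105061/443.7 = 236.8 kip.

R_B = 236.8 kip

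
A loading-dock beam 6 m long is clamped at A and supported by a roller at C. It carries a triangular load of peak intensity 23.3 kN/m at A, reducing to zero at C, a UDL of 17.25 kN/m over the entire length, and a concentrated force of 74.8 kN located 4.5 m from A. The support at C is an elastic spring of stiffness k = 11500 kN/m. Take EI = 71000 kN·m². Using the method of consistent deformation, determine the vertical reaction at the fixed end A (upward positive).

Take the reaction at C as the redundant and release it; the primary structure is a cantilever fixed at A.
Downward deflection at the released point C due to the loads:
  triangular load, peak 23.3 at the fixed end: w₀L⁴/(30EI) = 1007/EI
  UDL 17.25: wL⁴/(8EI) = 2794/EI
  point load 74.8 at a = 4.5: Pa²(3L − a)/(6EI) = 3408/EI
  δ_0 = 7209/EI
Tip deflection under a unit load at C: L³/(3EI) = 72/EI.
With EI = 71000 kN·m²: δ_0 = 0.10154 m and δ_{CC} = 0.001014 m/kN.
Compatibility — the spring shortens by R_C/k under the reaction it provides: δ_0 − R_C·δ_{CC} = R_C/k. With 1/k = 0.000087 m/kN, R_C = δ_0 / (δ_{CC} + 1/k) = 0.10154 / (0.001014 + 0.000087) = 92.22 kN.
Vertical equilibrium: R_A = ΣP − R_C = 248.2 − 92.22 = 156 kN.

R_A = 156 kN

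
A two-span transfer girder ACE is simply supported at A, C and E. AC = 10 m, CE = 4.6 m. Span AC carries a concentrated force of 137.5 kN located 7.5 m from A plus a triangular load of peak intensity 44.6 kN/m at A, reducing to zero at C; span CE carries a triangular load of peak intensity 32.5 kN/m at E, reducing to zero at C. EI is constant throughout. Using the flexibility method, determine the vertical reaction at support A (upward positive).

R_A = 148.5 kN

Take M_C as the redundant. Released structure: two simple spans AC and CE with a hinge at C.
Discontinuity in slope at C on the released structure — sum the simple-span end rotations:
  span AC: point load 137.5 at a = 7.5: Pab(L + a)/(6LEI) = 752/EI
  span AC: triangular load, peak 44.6: 7w₀L³/(360EI) = 867.2/EI
  span CE: triangular load, peak 32.5: 7w₀L³/(360EI) = 61.51/EI
  relative rotation θ_0 = (1619 + 61.51)/EI = 1681/EI
A unit hogging moment at C produces rotation L₁/(3EI) + L₂/(3EI) = 4.867/EI.
Compatibility: M_C·(L₁+L₂)/(3EI) = θ_0, giving M_C = 345.3 kN·m (hogging).
Span AC, ΣM about A with M_C applied at C: R_C^{AC}·10 = 1775 + 345.3, so R_C^{AC} = 212 kN and R_A = 360.5 − 212 = 148.5 kN.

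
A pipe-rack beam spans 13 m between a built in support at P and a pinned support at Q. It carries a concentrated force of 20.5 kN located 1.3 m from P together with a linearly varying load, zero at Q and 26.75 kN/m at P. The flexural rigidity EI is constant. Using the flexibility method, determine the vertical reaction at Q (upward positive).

R_Q = 35.07 kN

Release the roller at Q. Primary structure: cantilever fixed at P.
Downward deflection at the released point Q due to the loads:
  point load 20.5 at a = 1.3: Pa²(3L − a)/(6EI) = 217.7/EI
  triangular load, peak 26.75 at the fixed end: w₀L⁴/(30EI) = 25467/EI
  δ_0 = 25685/EI
Tip deflection under a unit load at Q: L³/(3EI) = 732.3/EI.
The prop prevents deflection at Q: R_Q = δ_0/δ_{QQ} = 25685/732.3 = 35.07 kN.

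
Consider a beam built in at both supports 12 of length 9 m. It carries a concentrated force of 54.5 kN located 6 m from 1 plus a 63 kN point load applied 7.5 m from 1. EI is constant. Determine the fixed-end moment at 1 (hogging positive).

M_1 = 49.46 kN·m

Take the two fixed-end moments M_1, M_2 as redundants; the released structure is the simple span 12.
Simple-span end rotations at 1 and 2 under the given loads:
  at 1: point load 54.5 at a = 6: Pab(L + b)/(6LEI) = 218/EI
  at 2: point load 54.5 at a = 6: Pab(L + a)/(6LEI) = 272.5/EI
  at 1: point load 63 at a = 7.5: Pab(L + b)/(6LEI) = 137.8/EI
  at 2: point load 63 at a = 7.5: Pab(L + a)/(6LEI) = 216.6/EI
  θ_10 = 355.8/EI,  θ_20 = 489.1/EI
Flexibility coefficients: a unit moment at one end gives L/(3EI) there and L/(6EI) at the far end, so f₁₁ = f₂₂ = 3/EI and f₁₂ = f₂₁ = 1.5/EI.
Compatibility — zero rotation at each built-in end:
  3 M_1 + 1.5 M_2 = 355.8
  1.5 M_1 + 3 M_2 = 489.1
Solving the pair gives M_1 = 49.46 kN·m and M_2 = 138.3 kN·m (hogging).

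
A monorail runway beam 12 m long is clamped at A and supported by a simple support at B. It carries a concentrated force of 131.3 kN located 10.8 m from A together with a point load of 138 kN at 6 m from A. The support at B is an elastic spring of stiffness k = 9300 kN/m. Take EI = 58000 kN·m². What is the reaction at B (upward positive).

R_B = 153.1 kN

Remove the prop at B; the released (primary) structure is a cantilever built in at A.
Free-end deflection of the primary structure under the applied loading (downward +):
  point load 131.3 at a = 10.8: Pa²(3L − a)/(6EI) = 64322/EI
  point load 138 at a = 6: Pa²(3L − a)/(6EI) = 24840/EI
  δ_0 = 89162/EI
Flexibility coefficient — unit upward force at B: δ_{BB} = L³/(3EI) = 576/EI.
With EI = 58000 kN·m²: δ_0 = 1.5373 m and δ_{BB} = 0.009931 m/kN.
Compatibility — the spring shortens by R_B/k under the reaction it provides: δ_0 − R_B·δ_{BB} = R_B/k. With 1/k = 0.000108 m/kN, R_B = δ_0 / (δ_{BB} + 1/k) = 1.5373 / (0.009931 + 0.000108) = 153.1 kN.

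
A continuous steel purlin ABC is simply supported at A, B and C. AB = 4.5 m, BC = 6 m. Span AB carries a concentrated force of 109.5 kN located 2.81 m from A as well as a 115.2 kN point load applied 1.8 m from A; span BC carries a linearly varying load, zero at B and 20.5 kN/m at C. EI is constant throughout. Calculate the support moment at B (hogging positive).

M_B = 102.1 kN·m

Take M_B as the redundant. Released structure: two simple spans AB and BC with a hinge at B.
End slopes at the hinge B, treating each span as simply supported:
  span AB: point load 109.5 at a = 2.81: Pab(L + a)/(6LEI) = 140.8/EI
  span AB: point load 115.2 at a = 1.8: Pab(L + a)/(6LEI) = 130.6/EI
  span BC: triangular load, peak 20.5: 7w₀L³/(360EI) = 86.1/EI
  relative rotation θ_0 = (271.4 + 86.1)/EI = 357.5/EI
A unit hogging moment at B produces rotation L₁/(3EI) + L₂/(3EI) = 3.5/EI.
Compatibility: M_B·(L₁+L₂)/(3EI) = θ_0, giving M_B = 102.1 kN·m (hogging).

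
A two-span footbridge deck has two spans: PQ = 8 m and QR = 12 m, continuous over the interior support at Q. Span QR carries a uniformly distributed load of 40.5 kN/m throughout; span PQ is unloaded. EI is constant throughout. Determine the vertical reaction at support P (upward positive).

R_P = -54.67 kN

Insert a hinge at Q; M_Q is the redundant, and each span becomes simply supported.
End slopes at the hinge Q, treating each span as simply supported:
  span QR: UDL 40.5: wL³/(24EI) = 2916/EI
  relative rotation θ_0 = (0 + 2916)/EI = 2916/EI
A unit hogging moment at Q produces rotation L₁/(3EI) + L₂/(3EI) = 6.667/EI.
Slope continuity at Q: θ_0 = M_Q·6.667/EI, so M_Q = 2916/6.667 = 437.4 kN·m (hogging).
Span PQ, ΣM about P with M_Q applied at Q: R_Q^{PQ}·8 = 0 + 437.4, so R_Q^{PQ} = 54.67 kN and R_P = 0 − 54.67 = -54.67 kN.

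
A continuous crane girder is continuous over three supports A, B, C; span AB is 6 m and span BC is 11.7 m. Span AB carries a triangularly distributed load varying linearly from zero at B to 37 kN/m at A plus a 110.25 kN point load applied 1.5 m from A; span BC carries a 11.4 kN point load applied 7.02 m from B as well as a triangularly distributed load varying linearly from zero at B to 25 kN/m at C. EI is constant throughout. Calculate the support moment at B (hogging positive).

M_B = 199.4 kN·m

Take M_B as the redundant. Released structure: two simple spans AB and BC with a hinge at B.
End slopes at the hinge B, treating each span as simply supported:
  span AB: triangular load, peak 37: 7w₀L³/(360EI) = 155.4/EI
  span AB: point load 110.25 at a = 1.5: Pab(L + a)/(6LEI) = 155/EI
  span BC: point load 11.4 at a = 7.02: Pab(L + b)/(6LEI) = 87.39/EI
  span BC: triangular load, peak 25: 7w₀L³/(360EI) = 778.6/EI
  relative rotation θ_0 = (310.4 + 866)/EI = 1176/EI
A unit hogging moment at B produces rotation L₁/(3EI) + L₂/(3EI) = 5.9/EI.
Compatibility: M_B·(L₁+L₂)/(3EI) = θ_0, giving M_B = 199.4 kN·m (hogging).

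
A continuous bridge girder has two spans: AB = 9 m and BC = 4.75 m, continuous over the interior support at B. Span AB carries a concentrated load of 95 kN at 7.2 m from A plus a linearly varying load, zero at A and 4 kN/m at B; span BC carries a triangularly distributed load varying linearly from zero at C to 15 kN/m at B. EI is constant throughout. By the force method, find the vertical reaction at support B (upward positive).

R_B = 144.7 kN

Take M_B as the redundant. Released structure: two simple spans AB and BC with a hinge at B.
End slopes at the hinge B, treating each span as simply supported:
  span AB: point load 95 at a = 7.2: Pab(L + a)/(6LEI) = 369.4/EI
  span AB: triangular load, peak 4: w₀L³/(45EI) = 64.8/EI
  span BC: triangular load, peak 15: w₀L³/(45EI) = 35.72/EI
  relative rotation θ_0 = (434.2 + 35.72)/EI = 469.9/EI
A unit hogging moment at B produces rotation L₁/(3EI) + L₂/(3EI) = 4.583/EI.
Compatibility: M_B·(L₁+L₂)/(3EI) = θ_0, giving M_B = 102.5 kN·m (hogging).
Span AB, ΣM about A with M_B applied at B: R_B^{AB}·9 = 792 + 102.5, so R_B^{AB} = 99.39 kN and R_A = 113 − 99.39 = 13.61 kN.
Span BC, ΣM about C: R_B^{BC}·4.75 = 112.8 + 102.5, so R_B^{BC} = 45.33 kN and R_C = 35.62 − 45.33 = -9.708 kN.
R_B = 99.39 + 45.33 = 144.7 kN.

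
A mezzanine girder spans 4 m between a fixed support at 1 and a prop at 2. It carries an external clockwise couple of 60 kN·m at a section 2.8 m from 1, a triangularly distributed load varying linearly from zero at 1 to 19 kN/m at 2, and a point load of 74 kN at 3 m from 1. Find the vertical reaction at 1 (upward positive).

R_1 = 23.8 kN

Choose R_2 as the redundant. The primary structure is the cantilever fixed at 1.
Downward deflection at the released point 2 due to the loads:
  clockwise couple 60 at a = 2.8: M₀a(2L − a)/(2EI) = 436.8/EI
  triangular load, peak 19 at the free end: 11w₀L⁴/(120EI) = 445.9/EI
  point load 74 at a = 3: Pa²(3L − a)/(6EI) = 999/EI
  δ_0 = 1882/EI
Tip deflection under a unit load at 2: L³/(3EI) = 21.33/EI.
The prop prevents deflection at 2: R_2 = δ_0/δ_{22} = 1882/21.33 = 88.2 kN.
Vertical equilibrium: R_1 = ΣP − R_2 = 112 − 88.2 = 23.8 kN.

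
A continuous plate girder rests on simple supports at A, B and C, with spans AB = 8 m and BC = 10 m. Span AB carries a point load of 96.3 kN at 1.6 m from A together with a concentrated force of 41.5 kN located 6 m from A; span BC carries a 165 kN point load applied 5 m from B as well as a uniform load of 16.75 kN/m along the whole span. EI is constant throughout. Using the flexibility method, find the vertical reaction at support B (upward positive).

R_B = 294.3 kN

Release continuity at B by inserting a hinge; the redundant is the internal moment M_B. The primary structure is two simply-supported spans AB and BC.
Discontinuity in slope at B on the released structure — sum the simple-span end rotations:
  span AB: point load 96.3 at a = 1.6: Pab(L + a)/(6LEI) = 197.2/EI
  span AB: point load 41.5 at a = 6: Pab(L + a)/(6LEI) = 145.2/EI
  span BC: point load 165 at a = 5: Pab(L + b)/(6LEI) = 1031/EI
  span BC: UDL 16.75: wL³/(24EI) = 697.9/EI
  relative rotation θ_0 = (342.5 + 1729)/EI = 2072/EI
A unit hogging moment at B produces rotation L₁/(3EI) + L₂/(3EI) = 6/EI.
Compatibility: M_B·(L₁+L₂)/(3EI) = θ_0, giving M_B = 345.3 kN·m (hogging).
Span AB, ΣM about A with M_B applied at B: R_B^{AB}·8 = 403.1 + 345.3, so R_B^{AB} = 93.54 kN and R_A = 137.8 − 93.54 = 44.26 kN.
Span BC, ΣM about C: R_B^{BC}·10 = 1662 + 345.3, so R_B^{BC} = 200.8 kN and R_C = 332.5 − 200.8 = 131.7 kN.
R_B = 93.54 + 200.8 = 294.3 kN.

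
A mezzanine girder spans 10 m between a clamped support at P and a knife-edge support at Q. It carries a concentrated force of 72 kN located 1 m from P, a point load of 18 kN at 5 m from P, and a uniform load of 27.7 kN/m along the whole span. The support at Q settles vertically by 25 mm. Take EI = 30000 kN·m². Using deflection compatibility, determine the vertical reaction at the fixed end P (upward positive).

R_P = 258.7 kN

Take the reaction at Q as the redundant and release it; the primary structure is a cantilever fixed at P.
Free-end deflection of the primary structure under the applied loading (downward +):
  point load 72 at a = 1: Pa²(3L − a)/(6EI) = 348/EI
  point load 18 at a = 5: Pa²(3L − a)/(6EI) = 1875/EI
  UDL 27.7: wL⁴/(8EI) = 34625/EI
  δ_0 = 36848/EI
Tip deflection under a unit load at Q: L³/(3EI) = 333.3/EI.
With EI = 30000 kN·m²: δ_0 = 1.2283 m and δ_{QQ} = 0.011111 m/kN.
Compatibility — the beam at Q must follow the support down by 0.025 m: δ_0 − R_Q·δ_{QQ} = 0.025, so R_Q = (1.2283 − 0.025)/0.011111 = 108.3 kN.
Vertical equilibrium: R_P = ΣP − R_Q = 367 − 108.3 = 258.7 kN.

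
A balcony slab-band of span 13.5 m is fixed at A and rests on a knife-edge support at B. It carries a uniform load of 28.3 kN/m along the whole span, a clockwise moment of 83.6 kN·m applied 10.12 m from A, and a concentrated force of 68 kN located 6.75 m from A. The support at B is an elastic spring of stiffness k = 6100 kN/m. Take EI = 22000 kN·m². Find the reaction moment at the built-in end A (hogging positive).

Remove the prop at B; the released (primary) structure is a cantilever built in at A.
Primary-structure tip deflection at B by superposition:
  UDL 28.3: wL⁴/(8EI) = 117498/EI
  clockwise couple 83.6 at a = 10.12: M₀a(2L − a)/(2EI) = 7141/EI
  point load 68 at a = 6.75: Pa²(3L − a)/(6EI) = 17428/EI
  δ_0 = 142066/EI
Flexibility coefficient — unit upward force at B: δ_{BB} = L³/(3EI) = 820.1/EI.
With EI = 22000 kN·m²: δ_0 = 6.4576 m and δ_{BB} = 0.037278 m/kN.
Compatibility — the spring shortens by R_B/k under the reaction it provides: δ_0 − R_B·δ_{BB} = R_B/k. With 1/k = 0.000164 m/kN, R_B = δ_0 / (δ_{BB} + 1/k) = 6.4576 / (0.037278 + 0.000164) = 172.5 kN.
Moment equilibrium about A: M_A = Σ(load moments about A) − R_B·L = 3121 − 172.5×13.5 = 793.1 kN·m.

M_A = 793.1 kN·m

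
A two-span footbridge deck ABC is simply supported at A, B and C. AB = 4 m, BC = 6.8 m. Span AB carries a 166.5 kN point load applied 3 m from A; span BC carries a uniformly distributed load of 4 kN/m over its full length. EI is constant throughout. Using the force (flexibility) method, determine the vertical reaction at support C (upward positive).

R_C = 5.508 kN

Take M_B as the redundant. Released structure: two simple spans AB and BC with a hinge at B.
Discontinuity in slope at B on the released structure — sum the simple-span end rotations:
  span AB: point load 166.5 at a = 3: Pab(L + a)/(6LEI) = 145.7/EI
  span BC: UDL 4: wL³/(24EI) = 52.41/EI
  relative rotation θ_0 = (145.7 + 52.41)/EI = 198.1/EI
A unit hogging moment at B produces rotation L₁/(3EI) + L₂/(3EI) = 3.6/EI.
Slope continuity at B: θ_0 = M_B·3.6/EI, so M_B = 198.1/3.6 = 55.03 kN·m (hogging).
Span BC, ΣM about C: R_B^{BC}·6.8 = 92.48 + 55.03, so R_B^{BC} = 21.69 kN and R_C = 27.2 − 21.69 = 5.508 kN.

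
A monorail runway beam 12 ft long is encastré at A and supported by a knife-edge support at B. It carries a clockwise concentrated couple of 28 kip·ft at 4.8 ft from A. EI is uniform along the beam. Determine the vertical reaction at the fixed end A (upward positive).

Release the roller at B. Primary structure: cantilever fixed at A.
Deflection at B on the released cantilever, summing each load's contribution:
  clockwise couple 28 at a = 4.8: M₀a(2L − a)/(2EI) = 1290/EI
Flexibility coefficient — unit upward force at B: δ_{BB} = L³/(3EI) = 576/EI.
The prop prevents deflection at B: R_B = δ_0/δ_{BB} = 1290/576 = 2.24 kip.
Vertical equilibrium: R_A = ΣP − R_B = 0 − 2.24 = -2.24 kip.

R_A = -2.24 kip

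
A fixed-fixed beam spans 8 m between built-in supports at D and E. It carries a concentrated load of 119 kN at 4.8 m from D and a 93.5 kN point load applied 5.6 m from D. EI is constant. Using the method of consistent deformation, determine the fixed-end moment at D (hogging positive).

Release both end moments; the primary structure is a simply-supported span DE with redundants M_D and M_E.
End rotations of the released simple span under the applied load (×1/EI):
  at D: point load 119 at a = 4.8: Pab(L + b)/(6LEI) = 426.5/EI
  at E: point load 119 at a = 4.8: Pab(L + a)/(6LEI) = 487.4/EI
  at D: point load 93.5 at a = 5.6: Pab(L + b)/(6LEI) = 272.3/EI
  at E: point load 93.5 at a = 5.6: Pab(L + a)/(6LEI) = 356/EI
  θ_D0 = 698.8/EI,  θ_E0 = 843.5/EI
Flexibility coefficients: a unit moment at one end gives L/(3EI) there and L/(6EI) at the far end, so f₁₁ = f₂₂ = 2.667/EI and f₁₂ = f₂₁ = 1.333/EI.
Compatibility — zero rotation at each built-in end:
  2.667 M_D + 1.333 M_E = 698.8
  1.333 M_D + 2.667 M_E = 843.5
Solving the pair gives M_D = 138.5 kN·m and M_E = 247 kN·m (hogging).

M_D = 138.5 kN·m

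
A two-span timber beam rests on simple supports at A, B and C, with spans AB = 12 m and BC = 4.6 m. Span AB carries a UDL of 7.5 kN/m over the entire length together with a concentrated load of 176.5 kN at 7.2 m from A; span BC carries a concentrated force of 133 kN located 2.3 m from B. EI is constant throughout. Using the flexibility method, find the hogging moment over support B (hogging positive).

M_B = 423.3 kN·m

Release continuity at B by inserting a hinge; the redundant is the internal moment M_B. The primary structure is two simply-supported spans AB and BC.
Discontinuity in slope at B on the released structure — sum the simple-span end rotations:
  span AB: UDL 7.5: wL³/(24EI) = 540/EI
  span AB: point load 176.5 at a = 7.2: Pab(L + a)/(6LEI) = 1627/EI
  span BC: point load 133 at a = 2.3: Pab(L + b)/(6LEI) = 175.9/EI
  relative rotation θ_0 = (2167 + 175.9)/EI = 2343/EI
A unit hogging moment at B produces rotation L₁/(3EI) + L₂/(3EI) = 5.533/EI.
Compatibility: M_B·(L₁+L₂)/(3EI) = θ_0, giving M_B = 423.3 kN·m (hogging).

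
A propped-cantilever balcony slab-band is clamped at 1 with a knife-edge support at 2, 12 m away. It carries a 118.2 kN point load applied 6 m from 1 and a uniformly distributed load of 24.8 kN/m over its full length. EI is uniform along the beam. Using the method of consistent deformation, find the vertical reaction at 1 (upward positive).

R_1 = 267.3 kN

Choose R_2 as the redundant. The primary structure is the cantilever fixed at 1.
Free-end deflection of the primary structure under the applied loading (downward +):
  point load 118.2 at a = 6: Pa²(3L − a)/(6EI) = 21276/EI
  UDL 24.8: wL⁴/(8EI) = 64282/EI
  δ_0 = 85558/EI
Tip deflection under a unit load at 2: L³/(3EI) = 576/EI.
Compatibility at 2: δ_0 − R_2·δ_{22} = 0, so R_2 = 85558/576 = 148.5 kN.
Vertical equilibrium: R_1 = ΣP − R_2 = 415.8 − 148.5 = 267.3 kN.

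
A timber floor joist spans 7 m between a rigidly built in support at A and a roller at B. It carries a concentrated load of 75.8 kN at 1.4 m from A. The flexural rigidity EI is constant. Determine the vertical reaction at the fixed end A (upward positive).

Choose R_B as the redundant. The primary structure is the cantilever fixed at A.
Downward deflection at the released point B due to the loads:
  point load 75.8 at a = 1.4: Pa²(3L − a)/(6EI) = 485.3/EI
Tip deflection under a unit load at B: L³/(3EI) = 114.3/EI.
The prop prevents deflection at B: R_B = δ_0/δ_{BB} = 485.3/114.3 = 4.245 kN.
Vertical equilibrium: R_A = ΣP − R_B = 75.8 − 4.245 = 71.56 kN.

R_A = 71.56 kN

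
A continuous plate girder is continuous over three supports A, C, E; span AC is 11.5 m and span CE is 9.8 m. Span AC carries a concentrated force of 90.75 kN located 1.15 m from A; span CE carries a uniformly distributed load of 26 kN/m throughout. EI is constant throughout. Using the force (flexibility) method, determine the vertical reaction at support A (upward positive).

Insert a hinge at C; M_C is the redundant, and each span becomes simply supported.
End slopes at the hinge C, treating each span as simply supported:
  span AC: point load 90.75 at a = 1.15: Pab(L + a)/(6LEI) = 198/EI
  span CE: UDL 26: wL³/(24EI) = 1020/EI
  relative rotation θ_0 = (198 + 1020)/EI = 1218/EI
A unit hogging moment at C produces rotation L₁/(3EI) + L₂/(3EI) = 7.1/EI.
Compatibility: M_C·(L₁+L₂)/(3EI) = θ_0, giving M_C = 171.5 kN·m (hogging).
Span AC, ΣM about A with M_C applied at C: R_C^{AC}·11.5 = 104.4 + 171.5, so R_C^{AC} = 23.99 kN and R_A = 90.75 − 23.99 = 66.76 kN.

R_A = 66.76 kN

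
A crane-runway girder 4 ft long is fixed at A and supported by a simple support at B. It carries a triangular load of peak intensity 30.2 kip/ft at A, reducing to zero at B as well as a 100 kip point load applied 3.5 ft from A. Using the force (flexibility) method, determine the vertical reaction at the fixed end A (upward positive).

R_A = 66.97 kip

Choose R_B as the redundant. The primary structure is the cantilever fixed at A.
Primary-structure tip deflection at B by superposition:
  triangular load, peak 30.2 at the fixed end: w₀L⁴/(30EI) = 257.7/EI
  point load 100 at a = 3.5: Pa²(3L − a)/(6EI) = 1735/EI
  δ_0 = 1993/EI
Tip deflection under a unit load at B: L³/(3EI) = 21.33/EI.
Compatibility at B: δ_0 − R_B·δ_{BB} = 0, so R_B = 1993/21.33 = 93.43 kip.
Vertical equilibrium: R_A = ΣP − R_B = 160.4 − 93.43 = 66.97 kip.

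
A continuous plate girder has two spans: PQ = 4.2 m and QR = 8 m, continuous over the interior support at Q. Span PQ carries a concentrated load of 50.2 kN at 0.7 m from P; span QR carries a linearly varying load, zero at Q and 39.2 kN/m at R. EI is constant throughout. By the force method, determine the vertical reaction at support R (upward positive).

Insert a hinge at Q; M_Q is the redundant, and each span becomes simply supported.
Discontinuity in slope at Q on the released structure — sum the simple-span end rotations:
  span PQ: point load 50.2 at a = 0.7: Pab(L + a)/(6LEI) = 23.91/EI
  span QR: triangular load, peak 39.2: 7w₀L³/(360EI) = 390.3/EI
  relative rotation θ_0 = (23.91 + 390.3)/EI = 414.2/EI
A unit hogging moment at Q produces rotation L₁/(3EI) + L₂/(3EI) = 4.067/EI.
Slope continuity at Q: θ_0 = M_Q·4.067/EI, so M_Q = 414.2/4.067 = 101.8 kN·m (hogging).
Span QR, ΣM about R: R_Q^{QR}·8 = 418.1 + 101.8, so R_Q^{QR} = 65 kN and R_R = 156.8 − 65 = 91.8 kN.

R_R = 91.8 kN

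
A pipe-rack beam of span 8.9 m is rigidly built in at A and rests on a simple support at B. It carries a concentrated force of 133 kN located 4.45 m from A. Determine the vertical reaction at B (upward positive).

Take the reaction at B as the redundant and release it; the primary structure is a cantilever fixed at A.
Primary-structure tip deflection at B by superposition:
  point load 133 at a = 4.45: Pa²(3L − a)/(6EI) = 9767/EI
Tip deflection under a unit load at B: L³/(3EI) = 235/EI.
Compatibility at B: δ_0 − R_B·δ_{BB} = 0, so R_B = 9767/235 = 41.56 kN.

R_B = 41.56 kN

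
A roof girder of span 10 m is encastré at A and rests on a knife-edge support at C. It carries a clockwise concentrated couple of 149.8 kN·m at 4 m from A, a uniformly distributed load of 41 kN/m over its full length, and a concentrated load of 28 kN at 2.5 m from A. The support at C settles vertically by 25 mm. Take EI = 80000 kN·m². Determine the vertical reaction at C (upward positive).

Choose R_C as the redundant. The primary structure is the cantilever fixed at A.
Deflection at C on the released cantilever, summing each load's contribution:
  clockwise couple 149.8 at a = 4: M₀a(2L − a)/(2EI) = 4794/EI
  UDL 41: wL⁴/(8EI) = 51250/EI
  point load 28 at a = 2.5: Pa²(3L − a)/(6EI) = 802.1/EI
  δ_0 = 56846/EI
Tip deflection under a unit load at C: L³/(3EI) = 333.3/EI.
With EI = 80000 kN·m²: δ_0 = 0.71057 m and δ_{CC} = 0.004167 m/kN.
Compatibility — the beam at C must follow the support down by 0.025 m: δ_0 − R_C·δ_{CC} = 0.025, so R_C = (0.71057 − 0.025)/0.004167 = 164.5 kN.

R_C = 164.5 kN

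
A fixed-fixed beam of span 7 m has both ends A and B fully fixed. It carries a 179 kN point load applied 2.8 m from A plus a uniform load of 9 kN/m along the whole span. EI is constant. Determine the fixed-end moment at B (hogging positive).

M_B = 157 kN·m

Release both end moments; the primary structure is a simply-supported span AB with redundants M_A and M_B.
End rotations of the released simple span under the applied load (×1/EI):
  at A: point load 179 at a = 2.8: Pab(L + b)/(6LEI) = 561.3/EI
  at B: point load 179 at a = 2.8: Pab(L + a)/(6LEI) = 491.2/EI
  at A: UDL 9: wL³/(24EI) = 128.6/EI
  at B: UDL 9: wL³/(24EI) = 128.6/EI
  θ_A0 = 690/EI,  θ_B0 = 619.8/EI
Flexibility coefficients: a unit moment at one end gives L/(3EI) there and L/(6EI) at the far end, so f₁₁ = f₂₂ = 2.333/EI and f₁₂ = f₂₁ = 1.167/EI.
Compatibility — zero rotation at each built-in end:
  2.333 M_A + 1.167 M_B = 690
  1.167 M_A + 2.333 M_B = 619.8
Solving the pair gives M_A = 217.2 kN·m and M_B = 157 kN·m (hogging).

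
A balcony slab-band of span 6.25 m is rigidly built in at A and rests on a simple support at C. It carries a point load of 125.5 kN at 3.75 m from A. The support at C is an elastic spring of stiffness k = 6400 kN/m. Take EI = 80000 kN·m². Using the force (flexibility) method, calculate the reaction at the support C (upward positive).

Take the reaction at C as the redundant and release it; the primary structure is a cantilever fixed at A.
Downward deflection at the released point C due to the loads:
  point load 125.5 at a = 3.75: Pa²(3L − a)/(6EI) = 4412/EI
Tip deflection under a unit load at C: L³/(3EI) = 81.38/EI.
With EI = 80000 kN·m²: δ_0 = 0.055151 m and δ_{CC} = 0.001017 m/kN.
Compatibility — the spring shortens by R_C/k under the reaction it provides: δ_0 − R_C·δ_{CC} = R_C/k. With 1/k = 0.000156 m/kN, R_C = δ_0 / (δ_{CC} + 1/k) = 0.055151 / (0.001017 + 0.000156) = 47 kN.

R_C = 47 kN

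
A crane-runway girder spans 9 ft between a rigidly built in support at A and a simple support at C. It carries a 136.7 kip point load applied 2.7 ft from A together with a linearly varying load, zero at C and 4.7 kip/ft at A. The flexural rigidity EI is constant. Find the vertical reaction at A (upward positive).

Remove the prop at C; the released (primary) structure is a cantilever built in at A.
Downward deflection at the released point C due to the loads:
  point load 136.7 at a = 2.7: Pa²(3L − a)/(6EI) = 4036/EI
  triangular load, peak 4.7 at the fixed end: w₀L⁴/(30EI) = 1028/EI
  δ_0 = 5064/EI
Flexibility coefficient — unit upward force at C: δ_{CC} = L³/(3EI) = 243/EI.
Compatibility at C: δ_0 − R_C·δ_{CC} = 0, so R_C = 5064/243 = 20.84 kip.
Vertical equilibrium: R_A = ΣP − R_C = 157.8 − 20.84 = 137 kip.

R_A = 137 kip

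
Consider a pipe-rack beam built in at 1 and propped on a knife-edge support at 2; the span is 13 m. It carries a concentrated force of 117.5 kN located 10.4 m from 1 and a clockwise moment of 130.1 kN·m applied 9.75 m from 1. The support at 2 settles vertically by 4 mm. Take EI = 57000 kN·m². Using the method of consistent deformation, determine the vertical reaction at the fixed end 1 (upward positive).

Release the roller at 2. Primary structure: cantilever fixed at 1.
Primary-structure tip deflection at 2 by superposition:
  point load 117.5 at a = 10.4: Pa²(3L − a)/(6EI) = 60579/EI
  clockwise couple 130.1 at a = 9.75: M₀a(2L − a)/(2EI) = 10306/EI
  δ_0 = 70885/EI
Flexibility coefficient — unit upward force at 2: δ_{22} = L³/(3EI) = 732.3/EI.
With EI = 57000 kN·m²: δ_0 = 1.2436 m and δ_{22} = 0.012848 m/kN.
Compatibility — the beam at 2 must follow the support down by 0.004 m: δ_0 − R_2·δ_{22} = 0.004, so R_2 = (1.2436 − 0.004)/0.012848 = 96.48 kN.
Vertical equilibrium: R_1 = ΣP − R_2 = 117.5 − 96.48 = 21.02 kN.

R_1 = 21.02 kN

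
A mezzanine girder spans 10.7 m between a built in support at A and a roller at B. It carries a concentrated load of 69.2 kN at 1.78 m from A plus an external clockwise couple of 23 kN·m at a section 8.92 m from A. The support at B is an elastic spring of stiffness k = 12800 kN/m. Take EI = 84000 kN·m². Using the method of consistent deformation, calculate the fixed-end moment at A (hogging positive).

Release the roller at B. Primary structure: cantilever fixed at A.
Primary-structure tip deflection at B by superposition:
  point load 69.2 at a = 1.78: Pa²(3L − a)/(6EI) = 1108/EI
  clockwise couple 23 at a = 8.92: M₀a(2L − a)/(2EI) = 1280/EI
  δ_0 = 2388/EI
Flexibility coefficient — unit upward force at B: δ_{BB} = L³/(3EI) = 408.3/EI.
With EI = 84000 kN·m²: δ_0 = 0.02843 m and δ_{BB} = 0.004861 m/kN.
Compatibility — the spring shortens by R_B/k under the reaction it provides: δ_0 − R_B·δ_{BB} = R_B/k. With 1/k = 0.000078 m/kN, R_B = δ_0 / (δ_{BB} + 1/k) = 0.02843 / (0.004861 + 0.000078) = 5.756 kN.
Moment equilibrium about A: M_A = Σ(load moments about A) − R_B·L = 146.2 − 5.756×10.7 = 84.59 kN·m.

M_A = 84.59 kN·m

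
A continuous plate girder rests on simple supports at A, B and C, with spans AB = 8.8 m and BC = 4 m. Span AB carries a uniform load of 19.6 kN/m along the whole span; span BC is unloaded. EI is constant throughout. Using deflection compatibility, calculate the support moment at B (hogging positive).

Release continuity at B by inserting a hinge; the redundant is the internal moment M_B. The primary structure is two simply-supported spans AB and BC.
Discontinuity in slope at B on the released structure — sum the simple-span end rotations:
  span AB: UDL 19.6: wL³/(24EI) = 556.5/EI
  relative rotation θ_0 = (556.5 + 0)/EI = 556.5/EI
A unit hogging moment at B produces rotation L₁/(3EI) + L₂/(3EI) = 4.267/EI.
Compatibility: M_B·(L₁+L₂)/(3EI) = θ_0, giving M_B = 130.4 kN·m (hogging).

M_B = 130.4 kN·m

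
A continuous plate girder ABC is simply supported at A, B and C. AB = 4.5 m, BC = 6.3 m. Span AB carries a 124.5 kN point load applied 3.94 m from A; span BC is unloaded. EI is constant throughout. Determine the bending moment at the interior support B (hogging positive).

M_B = 23.85 kN·m

Take M_B as the redundant. Released structure: two simple spans AB and BC with a hinge at B.
Discontinuity in slope at B on the released structure — sum the simple-span end rotations:
  span AB: point load 124.5 at a = 3.94: Pab(L + a)/(6LEI) = 85.87/EI
  relative rotation θ_0 = (85.87 + 0)/EI = 85.87/EI
A unit hogging moment at B produces rotation L₁/(3EI) + L₂/(3EI) = 3.6/EI.
Slope continuity at B: θ_0 = M_B·3.6/EI, so M_B = 85.87/3.6 = 23.85 kN·m (hogging).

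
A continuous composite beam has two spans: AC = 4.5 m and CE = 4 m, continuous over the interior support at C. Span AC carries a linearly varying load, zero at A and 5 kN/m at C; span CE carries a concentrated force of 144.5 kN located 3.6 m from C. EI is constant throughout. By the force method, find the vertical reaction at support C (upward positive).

Release continuity at C by inserting a hinge; the redundant is the internal moment M_C. The primary structure is two simply-supported spans AC and CE.
Discontinuity in slope at C on the released structure — sum the simple-span end rotations:
  span AC: triangular load, peak 5: w₀L³/(45EI) = 10.12/EI
  span CE: point load 144.5 at a = 3.6: Pab(L + b)/(6LEI) = 38.15/EI
  relative rotation θ_0 = (10.12 + 38.15)/EI = 48.27/EI
A unit hogging moment at C produces rotation L₁/(3EI) + L₂/(3EI) = 2.833/EI.
Slope continuity at C: θ_0 = M_C·2.833/EI, so M_C = 48.27/2.833 = 17.04 kN·m (hogging).
Span AC, ΣM about A with M_C applied at C: R_C^{AC}·4.5 = 33.75 + 17.04, so R_C^{AC} = 11.29 kN and R_A = 11.25 − 11.29 = -0.03612 kN.
Span CE, ΣM about E: R_C^{CE}·4 = 57.8 + 17.04, so R_C^{CE} = 18.71 kN and R_E = 144.5 − 18.71 = 125.8 kN.
R_C = 11.29 + 18.71 = 30 kN.

R_C = 30 kN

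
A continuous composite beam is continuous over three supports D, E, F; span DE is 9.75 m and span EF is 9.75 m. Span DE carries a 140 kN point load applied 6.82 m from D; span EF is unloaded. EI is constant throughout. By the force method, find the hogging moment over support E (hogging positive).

Insert a hinge at E; M_E is the redundant, and each span becomes simply supported.
End slopes at the hinge E, treating each span as simply supported:
  span DE: point load 140 at a = 6.82: Pab(L + a)/(6LEI) = 792.4/EI
  relative rotation θ_0 = (792.4 + 0)/EI = 792.4/EI
A unit hogging moment at E produces rotation L₁/(3EI) + L₂/(3EI) = 6.5/EI.
Slope continuity at E: θ_0 = M_E·6.5/EI, so M_E = 792.4/6.5 = 121.9 kN·m (hogging).

M_E = 121.9 kN·m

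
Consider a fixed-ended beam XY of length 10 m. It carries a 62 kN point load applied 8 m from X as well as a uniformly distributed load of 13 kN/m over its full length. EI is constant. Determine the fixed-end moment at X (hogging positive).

M_X = 128.2 kN·m

Take the two fixed-end moments M_X, M_Y as redundants; the released structure is the simple span XY.
Simple-span end rotations at X and Y under the given loads:
  at X: point load 62 at a = 8: Pab(L + b)/(6LEI) = 198.4/EI
  at Y: point load 62 at a = 8: Pab(L + a)/(6LEI) = 297.6/EI
  at X: UDL 13: wL³/(24EI) = 541.7/EI
  at Y: UDL 13: wL³/(24EI) = 541.7/EI
  θ_X0 = 740.1/EI,  θ_Y0 = 839.3/EI
Flexibility coefficients: a unit moment at one end gives L/(3EI) there and L/(6EI) at the far end, so f₁₁ = f₂₂ = 3.333/EI and f₁₂ = f₂₁ = 1.667/EI.
Compatibility — zero rotation at each built-in end:
  3.333 M_X + 1.667 M_Y = 740.1
  1.667 M_X + 3.333 M_Y = 839.3
Solving the pair gives M_X = 128.2 kN·m and M_Y = 187.7 kN·m (hogging).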